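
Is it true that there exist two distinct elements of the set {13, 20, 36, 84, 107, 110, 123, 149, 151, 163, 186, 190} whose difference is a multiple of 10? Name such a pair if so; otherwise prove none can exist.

13 and 123 are such a pair.

Reduce each element mod 10: 13↦3, 20↦0, 36↦6, 84↦4, 107↦7, 110↦0, 123↦3, 149↦9, 151↦1, 163↦3, 186↦6, 190↦0. The residue 3 repeats (at 13 and 123), and 123 − 13 = 110 = 11·10.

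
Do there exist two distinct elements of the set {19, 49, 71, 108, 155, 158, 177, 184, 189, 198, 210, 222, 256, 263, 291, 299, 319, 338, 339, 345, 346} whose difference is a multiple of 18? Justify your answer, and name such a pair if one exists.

The pair (49, 319) works.

Both 49 and 319 leave remainder 13 on division by 18; their difference 270 = 15·18 is a multiple of 18.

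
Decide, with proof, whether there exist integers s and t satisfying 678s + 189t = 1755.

s = 9, t = -23

Since gcd(678, 189) = 3 and 1755 = 3·585, Bézout's identity guarantees a solution.
Dividing through by 3 reduces the equation to 226s + 63t = 585.
Dividing repeatedly: 226 = 3·63 + 37, 63 = 1·37 + 26, 37 = 1·26 + 11, 26 = 2·11 + 4, 11 = 2·4 + 3, 4 = 1·3 + 1, 3 = 3·1 + 0.
Back-substituting, 1 = 4 − 1·3 = 4 − (11 − 2·4) = −11 + 3·4 = −11 + 3·(26 − 2·11) = 3·26 − 7·11 = 3·26 − 7·(37 − 1·26) = −7·37 + 10·26 = −7·37 + 10·(63 − 1·37) = 10·63 − 17·37 = 10·63 − 17·(226 − 3·63) = −17·226 + 61·63; that is, 226·(-17) + 63·61 = 1.
Times 585: 226·(-9945) + 63·35685 = 585, so (-9945, 35685) solves it.
Shifting by a multiple of (63, −226) keeps it a solution: s = -9945 + 158·63 = 9, t = 35685 − 158·226 = -23.
Check: 678·9 + 189·(-23) = 6102 − 4347 = 1755. ✓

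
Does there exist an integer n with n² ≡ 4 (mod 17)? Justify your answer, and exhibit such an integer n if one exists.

n = 2

Take n = 2. Then 2² = 4, and since 0 ≤ 4 < 17 this is already reduced: 2² ≡ 4 (mod 17).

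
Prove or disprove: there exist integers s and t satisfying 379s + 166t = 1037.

s = 15, t = -28

Since gcd(379, 166) = 1, every integer is an integer combination of 379 and 166.
Dividing repeatedly: 379 = 2·166 + 47, 166 = 3·47 + 25, 47 = 1·25 + 22, 25 = 1·22 + 3, 22 = 7·3 + 1, 3 = 3·1 + 0.
Unwinding: 1 = 22 − 7·3 = 22 − 7·(25 − 1·22) = −7·25 + 8·22 = −7·25 + 8·(47 − 1·25) = 8·47 − 15·25 = 8·47 − 15·(166 − 3·47) = −15·166 + 53·47 = −15·166 + 53·(379 − 2·166) = 53·379 − 121·166, i.e. 379·53 + 166·(-121) = 1.
Multiplying through by 1037: s = 53·1037 = 54961, t = (-121)·1037 = -125477 is a solution.
Subtracting 331·166 from s and adding 331·379 to t gives the tidier solution (15, -28).
Indeed 379·15 + 166·(-28) = 5685 − 4648 = 1037.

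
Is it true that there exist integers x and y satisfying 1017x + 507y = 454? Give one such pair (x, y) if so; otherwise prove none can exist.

No, no such integers exist.

Both 1017 and 507 are divisible by gcd(1017, 507) = 3, hence so is any combination 1017x + 507y.
However 454 leaves remainder 1 on division by 3.
So the equation is unsolvable over ℤ.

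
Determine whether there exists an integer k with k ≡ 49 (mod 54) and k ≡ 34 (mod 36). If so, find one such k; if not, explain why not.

There is no such integer.

gcd(54, 36) = 18. If k ≡ 49 (mod 54) and k ≡ 34 (mod 36), then k ≡ 49 (mod 18) and k ≡ 34 (mod 18).
But 49 mod 18 = 13 while 34 mod 18 = 16, a contradiction.
So no integer satisfies both congruences.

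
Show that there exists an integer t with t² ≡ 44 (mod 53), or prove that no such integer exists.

t = 16

Take t = 16. Then 16² = 256 = 4·53 + 44, so 16² ≡ 44 (mod 53).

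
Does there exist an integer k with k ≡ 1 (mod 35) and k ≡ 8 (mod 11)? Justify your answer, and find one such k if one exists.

k = 316

The moduli 35 and 11 are coprime, so by the Chinese Remainder Theorem a unique solution modulo 385 exists.
Write k = 1 + 35t and require 1 + 35t ≡ 8 (mod 11), i.e. 35t ≡ 7 (mod 11).
35 ≡ 2 (mod 11), so this reads 2t ≡ 7 (mod 11). Invert 2 mod 11 by the Euclidean algorithm: 11 = 5·2 + 1, 2 = 2·1 + 0; back-substituting, 1 = 11 − 5·2. Hence 2·(-5) ≡ 1, so 2⁻¹ ≡ -5 ≡ 6 (mod 11).
Therefore t ≡ 6·7 = 42 ≡ 9 (mod 11).
With t = 9: k = 1 + 35·9 = 316.
Check: 316 mod 35 = 1, 316 mod 11 = 8. ✓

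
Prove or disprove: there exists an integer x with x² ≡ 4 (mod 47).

x = 45

x = 45 works: 45² = 2025, and 2025 − 4 = 2021 = 43·47.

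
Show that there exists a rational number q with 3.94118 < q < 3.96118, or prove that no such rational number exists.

q = 71/18

Scale by 18: the interval becomes (70.94124, 71.30124), which contains the integer 71.
Dividing back, 3.94118 < 71/18 < 3.96118, and 71/18 is rational.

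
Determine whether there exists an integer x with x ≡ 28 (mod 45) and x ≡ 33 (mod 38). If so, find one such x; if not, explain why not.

x = 793

gcd(45, 38) = 1, so the Chinese Remainder Theorem guarantees exactly one residue class mod 1710 satisfying both.
Any solution of the first congruence is x = 28 + 45t; substituting into the second, 45t ≡ 33 − 28 ≡ 5 (mod 38).
45 ≡ 7 (mod 38), so this reads 7t ≡ 5 (mod 38). To invert 7 modulo 38: 38 = 5·7 + 3, 7 = 2·3 + 1, 3 = 3·1 + 0, and unwinding, 1 = 7 − 2·3 = 7 − 2·(38 − 5·7) = −2·38 + 11·7. Thus 7⁻¹ ≡ 11 (mod 38).
Therefore t ≡ 11·5 = 55 ≡ 17 (mod 38).
With t = 17: x = 28 + 45·17 = 793.
Verify: 793 = 17·45 + 28 and 793 = 20·38 + 33. ✓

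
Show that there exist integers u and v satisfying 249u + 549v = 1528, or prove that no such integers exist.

Any value of 249u + 549v is a multiple of gcd(249, 549) = 3.
But 1528 is not a multiple of 3 (it leaves remainder 1).
Hence no integers u, v satisfy the equation.

No such integers exist.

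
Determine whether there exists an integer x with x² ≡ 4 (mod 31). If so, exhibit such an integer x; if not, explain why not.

Take x = 2. Then 2² = 4, and since 0 ≤ 4 < 31 this is already reduced: 2² ≡ 4 (mod 31).

x = 2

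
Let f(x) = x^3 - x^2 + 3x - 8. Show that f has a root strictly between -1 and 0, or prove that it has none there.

Evaluate at the endpoints: f(-1) = -13, f(0) = -8 — same sign (negative).
f'(x) = 3x^2 - 2x + 3 has discriminant (-2)² − 4·3·3 = -32 < 0, so f' has no real roots and is positive for every real x.
Hence f is strictly increasing on ℝ, and in particular on [-1, 0]. A strictly monotone function with same-sign endpoint values stays negative on the whole interval, so f has no zero in (-1, 0).

f has no root in that interval.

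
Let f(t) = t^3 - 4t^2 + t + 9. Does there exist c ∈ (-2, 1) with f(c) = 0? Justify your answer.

Yes, such a c exists.

f(-2) = -17 and f(1) = 7, which have opposite signs.
f is continuous everywhere (it is a polynomial), in particular on [-2, 1].
The Intermediate Value Theorem then guarantees some c ∈ (-2, 1) with f(c) = 0.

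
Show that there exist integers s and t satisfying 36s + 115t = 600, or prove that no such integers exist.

s = 55, t = -12

36 and 115 are coprime, so 36s + 115t ranges over all of ℤ.
Dividing repeatedly: 115 = 3·36 + 7, 36 = 5·7 + 1, 7 = 7·1 + 0.
Unwinding: 1 = 36 − 5·7 = 36 − 5·(115 − 3·36) = −5·115 + 16·36, i.e. 36·16 + 115·(-5) = 1.
Multiplying through by 600: s = 16·600 = 9600, t = (-5)·600 = -3000 is a solution.
Shifting by a multiple of (115, −36) keeps it a solution: s = 9600 − 83·115 = 55, t = -3000 + 83·36 = -12.
Indeed 36·55 + 115·(-12) = 1980 − 1380 = 600.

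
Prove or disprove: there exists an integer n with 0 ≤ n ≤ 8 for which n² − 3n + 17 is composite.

At n = 4: 4² − 3·4 + 17 = 21 = 3·7, which is composite.

n = 4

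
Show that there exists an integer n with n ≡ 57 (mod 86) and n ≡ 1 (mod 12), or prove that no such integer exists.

gcd(86, 12) = 2. A simultaneous solution exists iff 57 ≡ 1 (mod 2); here 57 mod 2 = 1 = 1 mod 2, so it does.
List candidates n ≡ 57 (mod 86): 57, 143, 229. Modulo 12 these are 9, 11, 1; 229 gives 1 as required.
Indeed 229 ≡ 57 (mod 86) and 229 ≡ 1 (mod 12).

n = 229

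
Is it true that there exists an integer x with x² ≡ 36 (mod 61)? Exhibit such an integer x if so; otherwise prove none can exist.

x = 55 works: 55² = 3025, and 3025 − 36 = 2989 = 49·61.

x = 55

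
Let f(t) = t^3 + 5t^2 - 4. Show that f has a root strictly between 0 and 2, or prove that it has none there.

Such a root exists.

f(0) = -4 and f(2) = 24, which have opposite signs.
f is continuous everywhere (it is a polynomial), in particular on [0, 2].
By the Intermediate Value Theorem, f takes the value 0 somewhere in the open interval.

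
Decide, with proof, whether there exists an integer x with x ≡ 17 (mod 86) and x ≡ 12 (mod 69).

x = 1737

Since 86 and 69 share no common factor, CRT says the pair of congruences has a solution (unique mod 5934).
Write x = 17 + 86t and require 17 + 86t ≡ 12 (mod 69), i.e. 86t ≡ 64 (mod 69).
86 ≡ 17 (mod 69), so this reads 17t ≡ 64 (mod 69). Since 17·65 = 1105 = 16·69 + 1, the inverse of 17 mod 69 is 65.
Multiplying by 65: t ≡ 65·64 = 4160 ≡ 20 (mod 69).
With t = 20: x = 17 + 86·20 = 1737.
Verify: 1737 = 20·86 + 17 and 1737 = 25·69 + 12. ✓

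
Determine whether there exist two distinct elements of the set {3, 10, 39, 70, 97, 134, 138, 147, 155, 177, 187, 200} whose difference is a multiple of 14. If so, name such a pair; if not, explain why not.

Reduce each element modulo 14: 3↦3, 10↦10, 39↦11, 70↦0, 97↦13, 134↦8, 138↦12, 147↦7, 155↦1, 177↦9, 187↦5, 200↦4.
These 12 residues are pairwise different, hence no difference of two elements is divisible by 14.

No, no such pair exists.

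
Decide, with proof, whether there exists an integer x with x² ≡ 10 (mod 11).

There is no such integer.

Computing x² mod 11 for x = 0, 1, …, 5 (enough, by the symmetry x ↦ 11 − x) gives 0, 1, 4, 9, 5, 3.
The set of squares mod 11 is therefore {0, 1, 3, 4, 5, 9}, which does not contain 10.
Hence no integer x has x² ≡ 10 (mod 11).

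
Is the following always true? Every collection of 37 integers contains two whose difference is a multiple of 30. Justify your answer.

There are exactly 30 possible remainders on division by 30.
Since 37 > 30, two of the 37 integers must share a residue class by the pigeonhole principle; call them a and b.
Equal remainders mean a − b ≡ 0 (mod 30), so 30 divides their difference.

Yes, this is always true.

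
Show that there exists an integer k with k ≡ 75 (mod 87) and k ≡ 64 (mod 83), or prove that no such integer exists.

k = 1641

Since 87 and 83 share no common factor, CRT says the pair of congruences has a solution (unique mod 7221).
Any solution of the first congruence is k = 75 + 87t; substituting into the second, 87t ≡ 64 − 75 ≡ 72 (mod 83).
87 ≡ 4 (mod 83), so this reads 4t ≡ 72 (mod 83). Invert 4 mod 83 by the Euclidean algorithm: 83 = 20·4 + 3, 4 = 1·3 + 1, 3 = 3·1 + 0; back-substituting, 1 = 4 − 1·3 = 4 − (83 − 20·4) = −83 + 21·4. Hence 4·21 ≡ 1, so 4⁻¹ ≡ 21 (mod 83).
Therefore t ≡ 21·72 = 1512 ≡ 18 (mod 83).
With t = 18: k = 75 + 87·18 = 1641.
Indeed 1641 ≡ 75 (mod 87) and 1641 ≡ 64 (mod 83).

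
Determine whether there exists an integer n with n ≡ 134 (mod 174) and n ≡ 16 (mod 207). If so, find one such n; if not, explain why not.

No such integer exists.

Both moduli are multiples of 3 = gcd(174, 207), so any solution would satisfy n ≡ 134 and n ≡ 16 modulo 3 simultaneously.
But 134 mod 3 = 2 while 16 mod 3 = 1, a contradiction.
Therefore no such n exists.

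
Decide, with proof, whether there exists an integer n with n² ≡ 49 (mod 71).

n = 7

Take n = 7. Then 7² = 49, and since 0 ≤ 49 < 71 this is already reduced: 7² ≡ 49 (mod 71).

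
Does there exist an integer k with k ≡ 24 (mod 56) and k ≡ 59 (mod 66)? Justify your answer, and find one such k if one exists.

gcd(56, 66) = 2. If k ≡ 24 (mod 56) and k ≡ 59 (mod 66), then k ≡ 24 (mod 2) and k ≡ 59 (mod 2).
However 24 ≡ 0 and 59 ≡ 1 (mod 2), and 0 ≠ 1.
So no integer satisfies both congruences.

There is no such integer.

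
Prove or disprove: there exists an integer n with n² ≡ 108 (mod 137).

Apply Euler's criterion with the prime 137: 108 is a quadratic residue iff 108^68 ≡ 1 (mod 137), and a non-residue iff it is ≡ −1.
Repeated squaring mod 137: 108^2 = 11664 ≡ 19; 108^4 ≡ 19² = 361 ≡ 87; 108^8 ≡ 87² = 7569 ≡ 34; 108^16 ≡ 34² = 1156 ≡ 60; 108^32 ≡ 60² = 3600 ≡ 38; 108^64 ≡ 38² = 1444 ≡ 74.
Since 68 = 64 + 4, 108^68 ≡ 74 · 87; multiplying out mod 137: 74·87 = 6438 ≡ 136. Thus 108^68 ≡ 136 ≡ −1 (mod 137).
By Euler's criterion 108 is a quadratic non-residue mod 137: no n satisfies n² ≡ 108 (mod 137).

There is no such integer.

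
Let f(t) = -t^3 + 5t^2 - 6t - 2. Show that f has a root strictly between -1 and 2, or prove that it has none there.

Yes, f has a root in the interval.

f(-1) = 10 and f(2) = -2, which have opposite signs.
Since f is a polynomial it is continuous on [-1, 2].
By the Intermediate Value Theorem f must vanish at some point of (-1, 2).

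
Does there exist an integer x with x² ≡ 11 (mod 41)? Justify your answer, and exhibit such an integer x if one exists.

No such integer exists.

Apply Euler's criterion with the prime 41: 11 is a quadratic residue iff 11^20 ≡ 1 (mod 41), and a non-residue iff it is ≡ −1.
Repeated squaring mod 41: 11^2 = 121 ≡ 39; 11^4 ≡ 39² = 1521 ≡ 4; 11^8 ≡ 4² = 16 ≡ 16; 11^16 ≡ 16² = 256 ≡ 10.
Since 20 = 16 + 4, 11^20 ≡ 10 · 4; multiplying out mod 41: 10·4 = 40 ≡ 40. Thus 11^20 ≡ 40 ≡ −1 (mod 41).
By Euler's criterion 11 is a quadratic non-residue mod 41: no x satisfies x² ≡ 11 (mod 41).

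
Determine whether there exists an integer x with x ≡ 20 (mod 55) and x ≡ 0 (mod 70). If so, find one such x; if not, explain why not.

gcd(55, 70) = 5. A simultaneous solution exists iff 20 ≡ 0 (mod 5); here 20 mod 5 = 0 = 0 mod 5, so it does.
List candidates x ≡ 20 (mod 55): 20, 75, 130, 185, 240, 295, 350. Modulo 70 these are 20, 5, 60, 45, 30, 15, 0; 350 gives 0 as required.
Check: 350 mod 55 = 20, 350 mod 70 = 0. ✓

x = 350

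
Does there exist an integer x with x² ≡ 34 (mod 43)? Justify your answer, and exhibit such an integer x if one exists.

No, no such integer exists.

43 is prime, so by Euler's criterion 34 is a square mod 43 iff 34^((43−1)/2) = 34^21 ≡ 1 (mod 43).
Squaring successively (mod 43): 34^2 = 1156 ≡ 38; 34^4 ≡ 38² = 1444 ≡ 25; 34^8 ≡ 25² = 625 ≡ 23; 34^16 ≡ 23² = 529 ≡ 13.
Since 21 = 16 + 4 + 1, 34^21 ≡ 13 · 25 · 34; multiplying out mod 43: 13·25 = 325 ≡ 24, then 24·34 = 816 ≡ 42. Thus 34^21 ≡ 42 ≡ −1 (mod 43).
By Euler's criterion 34 is a quadratic non-residue mod 43: no x satisfies x² ≡ 34 (mod 43).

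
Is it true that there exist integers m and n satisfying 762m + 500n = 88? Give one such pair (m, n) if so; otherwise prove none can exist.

m = 174, n = -265

Since gcd(762, 500) = 2 and 88 = 2·44, Bézout's identity guarantees a solution.
Dividing through by 2 reduces the equation to 381m + 250n = 44.
Euclidean algorithm: 381 = 1·250 + 131, 250 = 1·131 + 119, 131 = 1·119 + 12, 119 = 9·12 + 11, 12 = 1·11 + 1, 11 = 11·1 + 0.
Working back up the chain: 1 = 12 − 1·11 = 12 − (119 − 9·12) = −119 + 10·12 = −119 + 10·(131 − 1·119) = 10·131 − 11·119 = 10·131 − 11·(250 − 1·131) = −11·250 + 21·131 = −11·250 + 21·(381 − 1·250) = 21·381 − 32·250. So 381·21 + 250·(-32) = 1.
Multiplying through by 44: m = 21·44 = 924, n = (-32)·44 = -1408 is a solution.
Subtracting 3·250 from m and adding 3·381 to n gives the tidier solution (174, -265).
Check: 762·174 + 500·(-265) = 132588 − 132500 = 88. ✓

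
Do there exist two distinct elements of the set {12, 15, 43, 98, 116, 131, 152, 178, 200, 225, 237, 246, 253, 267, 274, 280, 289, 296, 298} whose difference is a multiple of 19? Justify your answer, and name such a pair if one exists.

No, no such pair exists.

Two integers differ by a multiple of 19 exactly when they have the same residue mod 19. The residues are 12↦12, 15↦15, 43↦5, 98↦3, 116↦2, 131↦17, 152↦0, 178↦7, 200↦10, 225↦16, 237↦9, 246↦18, 253↦6, 267↦1, 274↦8, 280↦14, 289↦4, 296↦11, 298↦13.
All 19 residues are distinct, so no two elements differ by a multiple of 19.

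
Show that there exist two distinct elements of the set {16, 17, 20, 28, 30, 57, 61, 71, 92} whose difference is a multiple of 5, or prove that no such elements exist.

16 mod 5 = 1 and 61 mod 5 = 1, so 61 − 16 = 45 = 9·5.

Yes: 16 and 61.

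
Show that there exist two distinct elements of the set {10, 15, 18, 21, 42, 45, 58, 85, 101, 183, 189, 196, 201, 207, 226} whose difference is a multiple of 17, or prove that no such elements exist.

Two integers differ by a multiple of 17 exactly when they have the same residue mod 17. The residues are 10↦10, 15↦15, 18↦1, 21↦4, 42↦8, 45↦11, 58↦7, 85↦0, 101↦16, 183↦13, 189↦2, 196↦9, 201↦14, 207↦3, 226↦5.
These 15 residues are pairwise different, hence no difference of two elements is divisible by 17.

No such pair exists.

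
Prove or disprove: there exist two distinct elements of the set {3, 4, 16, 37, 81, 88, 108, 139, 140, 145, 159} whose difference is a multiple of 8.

Both 3 and 139 leave remainder 3 on division by 8; their difference 136 = 17·8 is a multiple of 8.

The pair (3, 139) works.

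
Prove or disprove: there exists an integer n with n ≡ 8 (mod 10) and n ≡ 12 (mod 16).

n = 28

Here gcd(10, 16) = 2, and both 8 and 12 leave remainder 0 mod 2, so the system is consistent.
The integers ≡ 8 (mod 10) are 8, 18, 28, …; their remainders mod 16 are 8, 2, 12, so n = 28 is the first that is ≡ 12 (mod 16).
Check: 28 mod 10 = 8, 28 mod 16 = 12. ✓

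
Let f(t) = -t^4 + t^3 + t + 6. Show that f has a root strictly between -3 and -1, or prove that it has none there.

f(-3) = -105 and f(-1) = 3, which have opposite signs.
As a polynomial, f is continuous on every closed interval.
By the Intermediate Value Theorem, f takes the value 0 somewhere in the open interval.

Yes, f has a root in the interval.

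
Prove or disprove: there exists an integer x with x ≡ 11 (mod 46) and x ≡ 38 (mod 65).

x = 103

The moduli 46 and 65 are coprime, so by the Chinese Remainder Theorem a unique solution modulo 2990 exists.
Any solution of the first congruence is x = 11 + 46t; substituting into the second, 46t ≡ 38 − 11 ≡ 27 (mod 65).
Since 46·41 = 1886 = 29·65 + 1, the inverse of 46 mod 65 is 41.
Multiplying by 41: t ≡ 41·27 = 1107 ≡ 2 (mod 65).
Taking t = 2 gives x = 11 + 46·2 = 103.
Verify: 103 = 2·46 + 11 and 103 = 1·65 + 38. ✓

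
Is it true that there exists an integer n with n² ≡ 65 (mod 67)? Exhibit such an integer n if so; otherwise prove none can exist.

n = 47 works: 47² = 2209, and 2209 − 65 = 2144 = 32·67.

n = 47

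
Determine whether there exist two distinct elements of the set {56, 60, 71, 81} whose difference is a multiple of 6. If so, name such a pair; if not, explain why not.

There is no such pair.

Two integers differ by a multiple of 6 exactly when they have the same residue mod 6. The residues are 56↦2, 60↦0, 71↦5, 81↦3.
All 4 residues are distinct, so no two elements differ by a multiple of 6.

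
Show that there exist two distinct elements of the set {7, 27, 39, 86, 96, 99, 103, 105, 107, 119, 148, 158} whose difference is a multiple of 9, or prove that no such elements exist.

27 mod 9 = 0 and 99 mod 9 = 0, so 99 − 27 = 72 = 8·9.

The pair (27, 99) works.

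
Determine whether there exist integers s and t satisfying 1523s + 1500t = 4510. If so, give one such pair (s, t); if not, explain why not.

s = 1370, t = -1388

1523 and 1500 are coprime, so 1523s + 1500t ranges over all of ℤ.
Run the Euclidean algorithm on 1523 and 1500: 1523 = 1·1500 + 23, 1500 = 65·23 + 5, 23 = 4·5 + 3, 5 = 1·3 + 2, 3 = 1·2 + 1, 2 = 2·1 + 0.
Back-substituting, 1 = 3 − 1·2 = 3 − (5 − 1·3) = −5 + 2·3 = −5 + 2·(23 − 4·5) = 2·23 − 9·5 = 2·23 − 9·(1500 − 65·23) = −9·1500 + 587·23 = −9·1500 + 587·(1523 − 1·1500) = 587·1523 − 596·1500; that is, 1523·587 + 1500·(-596) = 1.
Multiplying through by 4510: s = 587·4510 = 2647370, t = (-596)·4510 = -2687960 is a solution.
Shifting by a multiple of (1500, −1523) keeps it a solution: s = 2647370 − 1764·1500 = 1370, t = -2687960 + 1764·1523 = -1388.
Check: 1523·1370 + 1500·(-1388) = 2086510 − 2082000 = 4510. ✓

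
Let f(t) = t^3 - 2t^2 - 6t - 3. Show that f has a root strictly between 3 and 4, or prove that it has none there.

Such a root exists.

f(3) = -12 and f(4) = 5, which have opposite signs.
As a polynomial, f is continuous on every closed interval.
By the Intermediate Value Theorem f must vanish at some point of (3, 4).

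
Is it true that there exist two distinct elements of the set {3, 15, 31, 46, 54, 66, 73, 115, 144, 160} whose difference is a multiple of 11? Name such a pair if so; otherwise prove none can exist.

Residues mod 11: 3↦3, 15↦4, 31↦9, 46↦2, 54↦10, 66↦0, 73↦7, 115↦5, 144↦1, 160↦6.
All 10 residues are distinct, so no two elements differ by a multiple of 11.

There is no such pair.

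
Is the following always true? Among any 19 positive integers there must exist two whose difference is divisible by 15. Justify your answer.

Yes, this is always true.

Partition the integers by their residue mod 15; there are 15 classes.
Since 19 > 15, two of the 19 integers must share a residue class by the pigeonhole principle; call them a and b.
Their difference a − b is then a multiple of 15.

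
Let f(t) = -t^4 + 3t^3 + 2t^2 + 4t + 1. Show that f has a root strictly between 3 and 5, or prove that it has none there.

f(3) = 31 and f(5) = -179, which have opposite signs.
f is continuous everywhere (it is a polynomial), in particular on [3, 5].
By the Intermediate Value Theorem f must vanish at some point of (3, 5).

Such a root exists.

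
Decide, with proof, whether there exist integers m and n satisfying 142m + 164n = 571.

gcd(142, 164) = 2, so every integer of the form 142m + 164n is a multiple of 2.
But 571 is not a multiple of 2 (it leaves remainder 1).
Hence no integers m, n satisfy the equation.

There are no such integers.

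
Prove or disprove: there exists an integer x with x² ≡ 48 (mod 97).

x = 57 works: 57² = 3249, and 3249 − 48 = 3201 = 33·97.

x = 57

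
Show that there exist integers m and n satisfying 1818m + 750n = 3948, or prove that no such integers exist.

m = 36, n = -82

Since gcd(1818, 750) = 6 and 3948 = 6·658, Bézout's identity guarantees a solution.
Dividing through by 6 reduces the equation to 303m + 125n = 658.
Euclidean algorithm: 303 = 2·125 + 53, 125 = 2·53 + 19, 53 = 2·19 + 15, 19 = 1·15 + 4, 15 = 3·4 + 3, 4 = 1·3 + 1, 3 = 3·1 + 0.
Back-substituting, 1 = 4 − 1·3 = 4 − (15 − 3·4) = −15 + 4·4 = −15 + 4·(19 − 1·15) = 4·19 − 5·15 = 4·19 − 5·(53 − 2·19) = −5·53 + 14·19 = −5·53 + 14·(125 − 2·53) = 14·125 − 33·53 = 14·125 − 33·(303 − 2·125) = −33·303 + 80·125; that is, 303·(-33) + 125·80 = 1.
Multiplying through by 658: m = (-33)·658 = -21714, n = 80·658 = 52640 is a solution.
Adding 174·125 to m and subtracting 174·303 from n gives the tidier solution (36, -82).
Indeed 1818·36 + 750·(-82) = 65448 − 61500 = 3948.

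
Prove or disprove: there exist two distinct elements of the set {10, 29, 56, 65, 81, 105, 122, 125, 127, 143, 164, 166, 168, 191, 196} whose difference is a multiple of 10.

Both 56 and 166 leave remainder 6 on division by 10; their difference 110 = 11·10 is a multiple of 10.

Yes: 56 and 166.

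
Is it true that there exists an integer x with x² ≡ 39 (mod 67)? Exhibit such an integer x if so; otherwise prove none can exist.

x = 46 works: 46² = 2116, and 2116 − 39 = 2077 = 31·67.

x = 46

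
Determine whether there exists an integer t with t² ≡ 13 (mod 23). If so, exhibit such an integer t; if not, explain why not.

t = 17

Take t = 17. Then 17² = 289 = 12·23 + 13, so 17² ≡ 13 (mod 23).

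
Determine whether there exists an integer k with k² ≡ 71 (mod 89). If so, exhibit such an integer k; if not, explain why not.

k = 58

k = 58 works: 58² = 3364, and 3364 − 71 = 3293 = 37·89.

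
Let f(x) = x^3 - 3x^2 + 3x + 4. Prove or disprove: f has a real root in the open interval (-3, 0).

Yes, f has a root in the interval.

f(-3) = -59 and f(0) = 4, which have opposite signs.
f is continuous everywhere (it is a polynomial), in particular on [-3, 0].
By the Intermediate Value Theorem, f takes the value 0 somewhere in the open interval.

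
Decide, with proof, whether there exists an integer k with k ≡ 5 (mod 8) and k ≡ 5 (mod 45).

k = 5

The moduli 8 and 45 are coprime, so by the Chinese Remainder Theorem a unique solution modulo 360 exists.
Write k = 5 + 8t and require 5 + 8t ≡ 5 (mod 45), i.e. 8t ≡ 0 (mod 45).
t = 0 satisfies this.
Taking t = 0 gives k = 5 + 8·0 = 5.
Check: 5 mod 8 = 5, 5 mod 45 = 5. ✓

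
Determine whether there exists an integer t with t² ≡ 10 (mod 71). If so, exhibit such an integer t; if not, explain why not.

t = 9

t = 9 works: 9² = 81, and 81 − 10 = 71 = 1·71.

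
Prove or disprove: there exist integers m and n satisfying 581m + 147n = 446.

No such integers exist.

Both 581 and 147 are divisible by gcd(581, 147) = 7, hence so is any combination 581m + 147n.
But 446 is not a multiple of 7 (it leaves remainder 5).
So the equation is unsolvable over ℤ.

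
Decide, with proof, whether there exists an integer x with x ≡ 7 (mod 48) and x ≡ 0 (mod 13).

x = 247

Since 48 and 13 share no common factor, CRT says the pair of congruences has a solution (unique mod 624).
Any solution of the first congruence is x = 7 + 48t; substituting into the second, 48t ≡ 0 − 7 ≡ 6 (mod 13).
48 ≡ 9 (mod 13), so this reads 9t ≡ 6 (mod 13). Since 9·3 = 27 = 2·13 + 1, the inverse of 9 mod 13 is 3.
Therefore t ≡ 3·6 = 18 ≡ 5 (mod 13).
Taking t = 5 gives x = 7 + 48·5 = 247.
Check: 247 mod 48 = 7, 247 mod 13 = 0. ✓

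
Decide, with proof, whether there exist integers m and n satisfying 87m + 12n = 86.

Any value of 87m + 12n is a multiple of gcd(87, 12) = 3.
But 86 = 3·28 + 2, so 3 ∤ 86.
Hence no integers m, n satisfy the equation.

No, no such integers exist.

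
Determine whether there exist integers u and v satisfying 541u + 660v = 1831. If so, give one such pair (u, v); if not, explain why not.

u = 151, v = -121

Since gcd(541, 660) = 1, every integer is an integer combination of 541 and 660.
Dividing repeatedly: 660 = 1·541 + 119, 541 = 4·119 + 65, 119 = 1·65 + 54, 65 = 1·54 + 11, 54 = 4·11 + 10, 11 = 1·10 + 1, 10 = 10·1 + 0.
Working back up the chain: 1 = 11 − 1·10 = 11 − (54 − 4·11) = −54 + 5·11 = −54 + 5·(65 − 1·54) = 5·65 − 6·54 = 5·65 − 6·(119 − 1·65) = −6·119 + 11·65 = −6·119 + 11·(541 − 4·119) = 11·541 − 50·119 = 11·541 − 50·(660 − 1·541) = −50·660 + 61·541. So 541·61 + 660·(-50) = 1.
Multiplying through by 1831: u = 61·1831 = 111691, v = (-50)·1831 = -91550 is a solution.
Subtracting 169·660 from u and adding 169·541 to v gives the tidier solution (151, -121).
Check: 541·151 + 660·(-121) = 81691 − 79860 = 1831. ✓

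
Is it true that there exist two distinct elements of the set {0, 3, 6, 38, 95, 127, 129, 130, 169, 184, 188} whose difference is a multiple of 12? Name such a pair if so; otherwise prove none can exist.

No, no such pair exists.

Reduce each element modulo 12: 0↦0, 3↦3, 6↦6, 38↦2, 95↦11, 127↦7, 129↦9, 130↦10, 169↦1, 184↦4, 188↦8.
No residue repeats among the 11 elements, so no pair has difference ≡ 0 (mod 12).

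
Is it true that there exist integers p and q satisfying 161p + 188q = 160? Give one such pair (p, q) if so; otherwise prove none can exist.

Since gcd(161, 188) = 1, every integer is an integer combination of 161 and 188.
Dividing repeatedly: 188 = 1·161 + 27, 161 = 5·27 + 26, 27 = 1·26 + 1, 26 = 26·1 + 0.
Working back up the chain: 1 = 27 − 1·26 = 27 − (161 − 5·27) = −161 + 6·27 = −161 + 6·(188 − 1·161) = 6·188 − 7·161. So 161·(-7) + 188·6 = 1.
Scaling by 160 gives the particular solution (p, q) = (-1120, 960).
Adding 6·188 to p and subtracting 6·161 from q gives the tidier solution (8, -6).
Indeed 161·8 + 188·(-6) = 1288 − 1128 = 160.

p = 8, q = -6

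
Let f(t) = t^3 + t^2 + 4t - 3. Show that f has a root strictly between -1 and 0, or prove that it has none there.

No such root exists.

Evaluate at the endpoints: f(-1) = -7, f(0) = -3 — same sign (negative).
f'(t) = 3t^2 + 2t + 4 has discriminant 2² − 4·3·4 = -44 < 0, so f' has no real roots and is positive for every real t.
So f is strictly increasing; between -1 and 0 its values lie between f(-1) = -7 and f(0) = -3, all negative. Therefore f has no root in (-1, 0).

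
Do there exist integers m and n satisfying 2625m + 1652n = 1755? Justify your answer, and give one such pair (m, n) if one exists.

No such integers exist.

gcd(2625, 1652) = 7, so every integer of the form 2625m + 1652n is a multiple of 7.
But 1755 is not a multiple of 7 (it leaves remainder 5).
Therefore 2625m + 1652n = 1755 has no solution in integers.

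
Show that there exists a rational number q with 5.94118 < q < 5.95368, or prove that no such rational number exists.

Scale by 18: the interval becomes (106.94124, 107.16624), which contains the integer 107.
So q = 107/18 works: it is a ratio of integers, and dividing 18·5.94118 < 107 < 18·5.95368 through by 18 gives 5.94118 < 107/18 < 5.95368.

q = 107/18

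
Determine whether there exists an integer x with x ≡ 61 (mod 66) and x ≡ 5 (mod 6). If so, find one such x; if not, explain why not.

No such integer exists.

Reduce both congruences modulo 6, which divides 66 and 6: they say x ≡ 61 (mod 6) and x ≡ 5 (mod 6).
However 61 ≡ 1 and 5 ≡ 5 (mod 6), and 1 ≠ 5.
Therefore no such x exists.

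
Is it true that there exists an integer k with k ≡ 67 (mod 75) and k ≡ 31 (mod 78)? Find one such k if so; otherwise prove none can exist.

k = 967

The moduli are not coprime: gcd(75, 78) = 3. Compatibility requires 3 ∣ (31 − 67) = -36, which holds, so solutions exist.
Put k = 67 + 75t, so we need 75t ≡ 42 (mod 78), equivalently (divide by 3) 25t ≡ 14 (mod 26).
Since 25·25 = 625 = 24·26 + 1, the inverse of 25 mod 26 is 25.
Therefore t ≡ 25·14 = 350 ≡ 12 (mod 26).
Then k = 67 + 75·12 = 967.
Verify: 967 = 12·75 + 67 and 967 = 12·78 + 31. ✓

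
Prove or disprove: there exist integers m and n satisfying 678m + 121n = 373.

678 and 121 are coprime, so 678m + 121n ranges over all of ℤ.
Run the Euclidean algorithm on 678 and 121: 678 = 5·121 + 73, 121 = 1·73 + 48, 73 = 1·48 + 25, 48 = 1·25 + 23, 25 = 1·23 + 2, 23 = 11·2 + 1, 2 = 2·1 + 0.
Back-substituting, 1 = 23 − 11·2 = 23 − 11·(25 − 1·23) = −11·25 + 12·23 = −11·25 + 12·(48 − 1·25) = 12·48 − 23·25 = 12·48 − 23·(73 − 1·48) = −23·73 + 35·48 = −23·73 + 35·(121 − 1·73) = 35·121 − 58·73 = 35·121 − 58·(678 − 5·121) = −58·678 + 325·121; that is, 678·(-58) + 121·325 = 1.
Multiplying through by 373: m = (-58)·373 = -21634, n = 325·373 = 121225 is a solution.
Shifting by a multiple of (121, −678) keeps it a solution: m = -21634 + 179·121 = 25, n = 121225 − 179·678 = -137.
Check: 678·25 + 121·(-137) = 16950 − 16577 = 373. ✓

m = 25, n = -137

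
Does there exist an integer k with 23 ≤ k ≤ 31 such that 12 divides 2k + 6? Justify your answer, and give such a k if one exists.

k = 27

k = 27 works, since 2·27 + 6 = 60 = 5·12.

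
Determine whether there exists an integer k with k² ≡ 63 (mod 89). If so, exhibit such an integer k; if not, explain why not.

No such integer exists.

89 is prime, so by Euler's criterion 63 is a square mod 89 iff 63^((89−1)/2) = 63^44 ≡ 1 (mod 89).
Repeated squaring mod 89: 63^2 = 3969 ≡ 53; 63^4 ≡ 53² = 2809 ≡ 50; 63^8 ≡ 50² = 2500 ≡ 8; 63^16 ≡ 8² = 64 ≡ 64; 63^32 ≡ 64² = 4096 ≡ 2.
Since 44 = 32 + 8 + 4, 63^44 ≡ 2 · 8 · 50; multiplying out mod 89: 2·8 = 16 ≡ 16, then 16·50 = 800 ≡ 88. Thus 63^44 ≡ 88 ≡ −1 (mod 89).
By Euler's criterion 63 is a quadratic non-residue mod 89: no k satisfies k² ≡ 63 (mod 89).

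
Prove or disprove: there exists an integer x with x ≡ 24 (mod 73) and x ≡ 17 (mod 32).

gcd(73, 32) = 1, so the Chinese Remainder Theorem guarantees exactly one residue class mod 2336 satisfying both.
Any solution of the first congruence is x = 24 + 73t; substituting into the second, 73t ≡ 17 − 24 ≡ 25 (mod 32).
73 ≡ 9 (mod 32), so this reads 9t ≡ 25 (mod 32). Note 9·25 = 225 ≡ 1 (mod 32) (as 225 − 1 = 7·32), so 9⁻¹ ≡ 25.
Therefore t ≡ 25·25 = 625 ≡ 17 (mod 32).
With t = 17: x = 24 + 73·17 = 1265.
Check: 1265 mod 73 = 24, 1265 mod 32 = 17. ✓

x = 1265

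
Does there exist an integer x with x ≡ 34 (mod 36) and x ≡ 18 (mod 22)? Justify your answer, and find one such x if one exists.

gcd(36, 22) = 2. A simultaneous solution exists iff 34 ≡ 18 (mod 2); here 34 mod 2 = 0 = 18 mod 2, so it does.
The integers ≡ 34 (mod 36) are 34, 70, 106, …; their remainders mod 22 are 12, 4, 18, so x = 106 is the first that is ≡ 18 (mod 22).
Verify: 106 = 2·36 + 34 and 106 = 4·22 + 18. ✓

x = 106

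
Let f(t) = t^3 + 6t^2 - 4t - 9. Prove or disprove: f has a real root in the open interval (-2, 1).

Such a root exists.

f(-2) = 15 and f(1) = -6, which have opposite signs.
f is continuous everywhere (it is a polynomial), in particular on [-2, 1].
By the Intermediate Value Theorem, f takes the value 0 somewhere in the open interval.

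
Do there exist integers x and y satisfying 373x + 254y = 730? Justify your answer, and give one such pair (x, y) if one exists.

x = 4, y = -3

373 and 254 are coprime, so 373x + 254y ranges over all of ℤ.
Dividing repeatedly: 373 = 1·254 + 119, 254 = 2·119 + 16, 119 = 7·16 + 7, 16 = 2·7 + 2, 7 = 3·2 + 1, 2 = 2·1 + 0.
Working back up the chain: 1 = 7 − 3·2 = 7 − 3·(16 − 2·7) = −3·16 + 7·7 = −3·16 + 7·(119 − 7·16) = 7·119 − 52·16 = 7·119 − 52·(254 − 2·119) = −52·254 + 111·119 = −52·254 + 111·(373 − 1·254) = 111·373 − 163·254. So 373·111 + 254·(-163) = 1.
Multiplying through by 730: x = 111·730 = 81030, y = (-163)·730 = -118990 is a solution.
Shifting by a multiple of (254, −373) keeps it a solution: x = 81030 − 319·254 = 4, y = -118990 + 319·373 = -3.
Check: 373·4 + 254·(-3) = 1492 − 762 = 730. ✓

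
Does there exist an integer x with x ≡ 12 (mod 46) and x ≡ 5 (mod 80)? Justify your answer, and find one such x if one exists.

There is no such integer.

Both moduli are multiples of 2 = gcd(46, 80), so any solution would satisfy x ≡ 12 and x ≡ 5 modulo 2 simultaneously.
However 12 ≡ 0 and 5 ≡ 1 (mod 2), and 0 ≠ 1.
So no integer satisfies both congruences.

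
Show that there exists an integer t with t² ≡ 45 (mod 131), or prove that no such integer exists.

t = 62

Take t = 62. Then 62² = 3844 = 29·131 + 45, so 62² ≡ 45 (mod 131).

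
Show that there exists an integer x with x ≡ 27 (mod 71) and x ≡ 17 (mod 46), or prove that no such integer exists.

Since 71 and 46 share no common factor, CRT says the pair of congruences has a solution (unique mod 3266).
Write x = 27 + 71t and require 27 + 71t ≡ 17 (mod 46), i.e. 71t ≡ 36 (mod 46).
71 ≡ 25 (mod 46), so this reads 25t ≡ 36 (mod 46). Since 25·35 = 875 = 19·46 + 1, the inverse of 25 mod 46 is 35.
Multiplying by 35: t ≡ 35·36 = 1260 ≡ 18 (mod 46).
With t = 18: x = 27 + 71·18 = 1305.
Verify: 1305 = 18·71 + 27 and 1305 = 28·46 + 17. ✓

x = 1305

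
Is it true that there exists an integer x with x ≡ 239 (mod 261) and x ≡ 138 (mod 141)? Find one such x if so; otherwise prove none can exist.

There is no such integer.

Both moduli are multiples of 3 = gcd(261, 141), so any solution would satisfy x ≡ 239 and x ≡ 138 modulo 3 simultaneously.
These are incompatible: 239 − 138 = 101 is not divisible by 3.
Hence the system has no solution.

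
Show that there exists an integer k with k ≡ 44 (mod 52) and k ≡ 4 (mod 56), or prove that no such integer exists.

k = 564

The moduli are not coprime: gcd(52, 56) = 4. Compatibility requires 4 ∣ (4 − 44) = -40, which holds, so solutions exist.
Put k = 44 + 52t, so we need 52t ≡ 16 (mod 56), equivalently (divide by 4) 13t ≡ 4 (mod 14).
Since 13·13 = 169 = 12·14 + 1, the inverse of 13 mod 14 is 13.
Multiplying by 13: t ≡ 13·4 = 52 ≡ 10 (mod 14).
Then k = 44 + 52·10 = 564.
Check: 564 mod 52 = 44, 564 mod 56 = 4. ✓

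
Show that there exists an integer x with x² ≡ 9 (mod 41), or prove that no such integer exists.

Take x = 3. Then 3² = 9, and since 0 ≤ 9 < 41 this is already reduced: 3² ≡ 9 (mod 41).

x = 3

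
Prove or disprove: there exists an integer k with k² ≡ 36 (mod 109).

Take k = 103. Then 103² = 10609 = 97·109 + 36, so 103² ≡ 36 (mod 109).

k = 103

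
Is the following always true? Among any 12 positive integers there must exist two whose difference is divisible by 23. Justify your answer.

Take the 12 consecutive integers 112, 113, …, 123: their residues mod 23 are all distinct because 12 ≤ 23.
Any two of them differ by at most 11 < 23 and by at least 1, so no difference is a multiple of 23.

No, the set {112, 113, 114, 115, 116, 117, 118, 119, 120, 121, 122, 123} is a counterexample.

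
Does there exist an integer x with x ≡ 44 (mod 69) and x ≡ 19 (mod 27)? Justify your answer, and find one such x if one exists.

Both moduli are multiples of 3 = gcd(69, 27), so any solution would satisfy x ≡ 44 and x ≡ 19 modulo 3 simultaneously.
However 44 ≡ 2 and 19 ≡ 1 (mod 3), and 2 ≠ 1.
Hence the system has no solution.

No such integer exists.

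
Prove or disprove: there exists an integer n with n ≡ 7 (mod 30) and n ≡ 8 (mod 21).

There is no such integer.

Both moduli are multiples of 3 = gcd(30, 21), so any solution would satisfy n ≡ 7 and n ≡ 8 modulo 3 simultaneously.
However 7 ≡ 1 and 8 ≡ 2 (mod 3), and 1 ≠ 2.
So no integer satisfies both congruences.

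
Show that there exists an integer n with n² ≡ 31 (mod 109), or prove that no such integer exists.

n = 85

n = 85 works: 85² = 7225, and 7225 − 31 = 7194 = 66·109.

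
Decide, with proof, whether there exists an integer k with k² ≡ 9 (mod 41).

Take k = 38. Then 38² = 1444 = 35·41 + 9, so 38² ≡ 9 (mod 41).

k = 38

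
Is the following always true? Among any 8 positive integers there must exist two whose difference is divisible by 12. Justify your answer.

No, the set {51, 52, 53, 54, 55, 56, 57, 58} is a counterexample.

Try 8 consecutive integers, 51, 52, …, 58. Their remainders mod 12 are 3, 4, 5, 6, 7, 8, 9, 10 — pairwise different, as any 8 ≤ 12 consecutive integers have distinct residues.
Any two of them differ by at most 7 < 12 and by at least 1, so no difference is a multiple of 12.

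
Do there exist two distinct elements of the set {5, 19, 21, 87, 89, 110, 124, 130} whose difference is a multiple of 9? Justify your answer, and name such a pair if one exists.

No, no such pair exists.

Reduce each element modulo 9: 5↦5, 19↦1, 21↦3, 87↦6, 89↦8, 110↦2, 124↦7, 130↦4.
These 8 residues are pairwise different, hence no difference of two elements is divisible by 9.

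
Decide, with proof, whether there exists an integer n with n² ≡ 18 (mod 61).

No, no such integer exists.

61 is prime, so by Euler's criterion 18 is a square mod 61 iff 18^((61−1)/2) = 18^30 ≡ 1 (mod 61).
Repeated squaring mod 61: 18^2 = 324 ≡ 19; 18^4 ≡ 19² = 361 ≡ 56; 18^8 ≡ 56² = 3136 ≡ 25; 18^16 ≡ 25² = 625 ≡ 15.
Since 30 = 16 + 8 + 4 + 2, 18^30 ≡ 15 · 25 · 56 · 19; multiplying out mod 61: 15·25 = 375 ≡ 9, then 9·56 = 504 ≡ 16, then 16·19 = 304 ≡ 60. Thus 18^30 ≡ 60 ≡ −1 (mod 61).
The value −1 means 18 is a non-residue modulo 61, so n² ≡ 18 (mod 61) is impossible.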